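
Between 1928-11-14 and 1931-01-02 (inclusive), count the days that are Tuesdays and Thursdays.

223

1928-11-14 is a Wednesday.
That's 780 days from start to end, counting both.
780 = 7 × 111 + 3, so there are 111 full weeks plus 3 extra days.
Each full week contributes 2 days from the set (Tue, Thu): 111 × 2 = 222.
The 3 extra days are Wed, Thu, Fri — 1 of them qualifies.
Total: 222 + 1 = 223.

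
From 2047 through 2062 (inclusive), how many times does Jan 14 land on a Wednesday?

Day of week of January 14 in each year:
2047: Mon, 2048: Tue, 2049: Thu, 2050: Fri, 2051: Sat, 2052: Sun, 2053: Tue, 2054: Wed ✓, 2055: Thu, 2056: Fri, 2057: Sun, 2058: Mon, 2059: Tue, 2060: Wed ✓, 2061: Fri, 2062: Sat
Wednesdays: 2054, 2060.

2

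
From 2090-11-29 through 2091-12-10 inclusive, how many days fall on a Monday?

54

2090-11-29 is a Wednesday.
The range spans 377 days (inclusive of both endpoints).
377 = 7 × 53 + 6, so there are 53 full weeks plus 6 extra days.
Each full week contributes one Monday: 53 so far.
The 6 extra days are Wednesday, Thursday, Friday, Saturday, Sunday, Monday — 1 of them qualifies.
Total: 53 + 1 = 54.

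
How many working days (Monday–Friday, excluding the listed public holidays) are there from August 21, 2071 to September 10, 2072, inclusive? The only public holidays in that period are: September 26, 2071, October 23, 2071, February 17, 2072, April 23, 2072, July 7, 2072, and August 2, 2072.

272 working days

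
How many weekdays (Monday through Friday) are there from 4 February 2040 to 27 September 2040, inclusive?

169

4 February 2040 is a Saturday.
The range spans 237 days (inclusive of both endpoints).
237 = 7 × 33 + 6, so there are 33 full weeks plus 6 extra days.
Each full week contributes 5 weekdays (Mon–Fri): 33 × 5 = 165.
The 6 extra days are Saturday, Sunday, Monday, Tuesday, Wednesday, Thursday — 4 of them qualify.
Total: 165 + 4 = 169.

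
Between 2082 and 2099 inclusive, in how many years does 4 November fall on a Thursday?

Day of week of November 4 in each year:
2082: Wed, 2083: Thu ✓, 2084: Sat, 2085: Sun, 2086: Mon, 2087: Tue, 2088: Thu ✓, 2089: Fri, 2090: Sat, 2091: Sun, 2092: Tue, 2093: Wed, 2094: Thu ✓, 2095: Fri, 2096: Sun, 2097: Mon, 2098: Tue, 2099: Wed
Thursdays: 2083, 2088, 2094.

3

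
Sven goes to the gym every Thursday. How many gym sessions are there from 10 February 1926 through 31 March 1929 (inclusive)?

164

10 February 1926 is a Wednesday.
The range spans 1146 days (inclusive of both endpoints).
1146 = 7 × 163 + 5, so there are 163 full weeks plus 5 extra days.
Each full week contributes one Thursday: 163 so far.
The 5 extra days are Wednesday, Thursday, Friday, Saturday, Sunday — 1 of them qualifies.
Total: 163 + 1 = 164.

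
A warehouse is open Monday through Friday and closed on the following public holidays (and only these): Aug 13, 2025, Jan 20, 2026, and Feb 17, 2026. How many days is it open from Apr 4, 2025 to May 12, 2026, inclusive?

285 working days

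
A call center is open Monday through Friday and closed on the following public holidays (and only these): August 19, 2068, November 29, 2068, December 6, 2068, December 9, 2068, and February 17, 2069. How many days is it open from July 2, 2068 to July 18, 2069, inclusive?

272 business days

July 2, 2068 is a Monday.
The range spans 382 days (inclusive of both endpoints).
382 = 7 × 54 + 4, so there are 54 full weeks plus 4 extra days.
Each full week contributes 5 weekdays (Mon–Fri): 54 × 5 = 270.
The 4 extra days are Mon, Tue, Wed, Thu — 4 of them qualify.
Total: 270 + 4 = 274.
Holidays: August 19, 2068 (Sun); November 29, 2068 (Thu); December 6, 2068 (Thu); December 9, 2068 (Sun); February 17, 2069 (Sun).
2 of the 5 holidays fall on weekdays; the rest are weekends and were already excluded.
Business days: 274 − 2 = 272.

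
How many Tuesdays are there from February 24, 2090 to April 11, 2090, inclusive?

7

February 24, 2090 is a Friday.
The range spans 47 days (inclusive of both endpoints).
47 = 7 × 6 + 5, so there are 6 full weeks plus 5 extra days.
Each full week contributes one Tuesday: 6 so far.
The 5 extra days are Fri, Sat, Sun, Mon, Tue — 1 of them qualifies.
Total: 6 + 1 = 7.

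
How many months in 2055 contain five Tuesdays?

4

A month has five Tuesdays exactly when Tuesday falls within its first (length − 28) days.
Jan: 31 days, starts Fri → 5 of Fri, Sat, Sun
Feb: 28 days, starts Mon → 5 of (none)
Mar: 31 days, starts Mon → 5 of Mon, Tue, Wed ✓
Apr: 30 days, starts Thu → 5 of Thu, Fri
May: 31 days, starts Sat → 5 of Sat, Sun, Mon
Jun: 30 days, starts Tue → 5 of Tue, Wed ✓
Jul: 31 days, starts Thu → 5 of Thu, Fri, Sat
Aug: 31 days, starts Sun → 5 of Sun, Mon, Tue ✓
Sep: 30 days, starts Wed → 5 of Wed, Thu
Oct: 31 days, starts Fri → 5 of Fri, Sat, Sun
Nov: 30 days, starts Mon → 5 of Mon, Tue ✓
Dec: 31 days, starts Wed → 5 of Wed, Thu, Fri
Months with five Tuesdays: Mar, Jun, Aug, Nov.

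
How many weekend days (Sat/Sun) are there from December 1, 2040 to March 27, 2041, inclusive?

December 1, 2040 is a Saturday.
From December 1, 2040 to March 27, 2041 is 117 days inclusive.
117 = 7 × 16 + 5, so there are 16 full weeks plus 5 extra days.
Each full week contributes 2 weekend days (Sat, Sun): 16 × 2 = 32.
The 5 extra days are Saturday, Sunday, Monday, Tuesday, Wednesday — 2 of them qualify.
Total: 32 + 2 = 34.

34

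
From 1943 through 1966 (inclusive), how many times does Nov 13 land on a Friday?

3

Day of week of November 13 in each year:
1943: Sat, 1944: Mon, 1945: Tue, 1946: Wed, 1947: Thu, 1948: Sat, 1949: Sun, 1950: Mon, 1951: Tue, 1952: Thu, 1953: Fri ✓, 1954: Sat, 1955: Sun, 1956: Tue, 1957: Wed, 1958: Thu, 1959: Fri ✓, 1960: Sun, 1961: Mon, 1962: Tue, 1963: Wed, 1964: Fri ✓, 1965: Sat, 1966: Sun
Fridays: 1953, 1959, 1964.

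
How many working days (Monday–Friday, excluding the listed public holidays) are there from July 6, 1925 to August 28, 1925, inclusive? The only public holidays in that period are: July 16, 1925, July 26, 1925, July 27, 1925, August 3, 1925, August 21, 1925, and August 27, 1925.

35

July 6, 1925 is a Monday.
The range spans 54 days (inclusive of both endpoints).
54 = 7 × 7 + 5, so there are 7 full weeks plus 5 extra days.
Each full week contributes 5 weekdays (Mon–Fri): 7 × 5 = 35.
The 5 extra days are Mon, Tue, Wed, Thu, Fri — 5 of them qualify.
Total: 35 + 5 = 40.
Holidays: July 16, 1925 (Thu); July 26, 1925 (Sun); July 27, 1925 (Mon); August 3, 1925 (Mon); August 21, 1925 (Fri); August 27, 1925 (Thu).
5 of the 6 holidays fall on weekdays; the rest are weekends and were already excluded.
Business days: 40 − 5 = 35.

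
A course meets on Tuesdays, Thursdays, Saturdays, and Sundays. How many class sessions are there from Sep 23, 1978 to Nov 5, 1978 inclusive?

Sep 23, 1978 is a Saturday.
That's 44 days from start to end, counting both.
44 = 7 × 6 + 2, so there are 6 full weeks plus 2 extra days.
Each full week contributes 4 days from the set (Tue, Thu, Sat, Sun): 6 × 4 = 24.
The 2 extra days are Saturday, Sunday — 2 of them qualify.
Total: 24 + 2 = 26.

26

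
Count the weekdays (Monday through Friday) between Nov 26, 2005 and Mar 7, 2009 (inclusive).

855 weekdays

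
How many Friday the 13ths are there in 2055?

The 13th falls on a Friday when the month's 13th has weekday Fri.
Jan 13 is Wed; Feb 13 is Sat; Mar 13 is Sat; Apr 13 is Tue; May 13 is Thu; Jun 13 is Sun; Jul 13 is Tue; Aug 13 is Fri ✓; Sep 13 is Mon; Oct 13 is Wed; Nov 13 is Sat; Dec 13 is Mon.
Friday the 13ths: Aug.

1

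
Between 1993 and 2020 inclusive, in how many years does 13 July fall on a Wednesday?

4

Day of week of July 13 in each year:
1993: Tue, 1994: Wed ✓, 1995: Thu, 1996: Sat, 1997: Sun, 1998: Mon, 1999: Tue, 2000: Thu, 2001: Fri, 2002: Sat, 2003: Sun, 2004: Tue, 2005: Wed ✓, 2006: Thu, 2007: Fri, 2008: Sun, 2009: Mon, 2010: Tue, 2011: Wed ✓, 2012: Fri, 2013: Sat, 2014: Sun, 2015: Mon, 2016: Wed ✓, 2017: Thu, 2018: Fri, 2019: Sat, 2020: Mon
Wednesdays: 1994, 2005, 2011, 2016.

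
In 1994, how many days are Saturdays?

1994-01-01 is a Saturday.
That's 365 days from start to end, counting both.
365 = 7 × 52 + 1, so there are 52 full weeks plus 1 extra day.
Each full week contributes one Saturday: 52 so far.
The 1 extra day is Saturday — 1 of them qualifies.
Total: 52 + 1 = 53.

53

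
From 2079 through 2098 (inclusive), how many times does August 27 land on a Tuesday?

Day of week of August 27 in each year:
2079: Sun, 2080: Tue ✓, 2081: Wed, 2082: Thu, 2083: Fri, 2084: Sun, 2085: Mon, 2086: Tue ✓, 2087: Wed, 2088: Fri, 2089: Sat, 2090: Sun, 2091: Mon, 2092: Wed, 2093: Thu, 2094: Fri, 2095: Sat, 2096: Mon, 2097: Tue ✓, 2098: Wed
Tuesdays: 2080, 2086, 2097.

3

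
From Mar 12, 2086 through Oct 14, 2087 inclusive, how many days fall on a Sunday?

83

Mar 12, 2086 is a Tuesday.
From Mar 12, 2086 to Oct 14, 2087 is 582 days inclusive.
582 = 7 × 83 + 1, so there are 83 full weeks plus 1 extra day.
Each full week contributes one Sunday: 83 so far.
The 1 extra day is Tuesday — none qualify.
Total: 83 + 0 = 83.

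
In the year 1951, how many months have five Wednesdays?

A month has five Wednesdays exactly when Wednesday falls within its first (length − 28) days.
Jan: 31 days, starts Mon → 5 of Mon, Tue, Wed ✓
Feb: 28 days, starts Thu → 5 of (none)
Mar: 31 days, starts Thu → 5 of Thu, Fri, Sat
Apr: 30 days, starts Sun → 5 of Sun, Mon
May: 31 days, starts Tue → 5 of Tue, Wed, Thu ✓
Jun: 30 days, starts Fri → 5 of Fri, Sat
Jul: 31 days, starts Sun → 5 of Sun, Mon, Tue
Aug: 31 days, starts Wed → 5 of Wed, Thu, Fri ✓
Sep: 30 days, starts Sat → 5 of Sat, Sun
Oct: 31 days, starts Mon → 5 of Mon, Tue, Wed ✓
Nov: 30 days, starts Thu → 5 of Thu, Fri
Dec: 31 days, starts Sat → 5 of Sat, Sun, Mon
Months with five Wednesdays: Jan, May, Aug, Oct.

4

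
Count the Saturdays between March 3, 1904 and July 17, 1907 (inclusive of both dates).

March 3, 1904 is a Thursday.
From March 3, 1904 to July 17, 1907 is 1232 days inclusive.
1232 = 7 × 176, so the span is exactly 176 full weeks.
Each full week contributes one Saturday: 176 so far.

176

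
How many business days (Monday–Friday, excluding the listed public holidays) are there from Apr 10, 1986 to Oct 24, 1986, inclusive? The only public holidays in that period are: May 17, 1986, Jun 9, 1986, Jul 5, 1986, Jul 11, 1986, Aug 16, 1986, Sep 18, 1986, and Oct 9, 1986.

Apr 10, 1986 is a Thursday.
From Apr 10, 1986 to Oct 24, 1986 is 198 days inclusive.
198 = 7 × 28 + 2, so there are 28 full weeks plus 2 extra days.
Each full week contributes 5 weekdays (Mon–Fri): 28 × 5 = 140.
The 2 extra days are Thursday, Friday — 2 of them qualify.
Total: 140 + 2 = 142.
Holidays: May 17, 1986 (Sat); Jun 9, 1986 (Mon); Jul 5, 1986 (Sat); Jul 11, 1986 (Fri); Aug 16, 1986 (Sat); Sep 18, 1986 (Thu); Oct 9, 1986 (Thu).
4 of the 7 holidays fall on weekdays; the rest are weekends and were already excluded.
Business days: 142 − 4 = 138.

138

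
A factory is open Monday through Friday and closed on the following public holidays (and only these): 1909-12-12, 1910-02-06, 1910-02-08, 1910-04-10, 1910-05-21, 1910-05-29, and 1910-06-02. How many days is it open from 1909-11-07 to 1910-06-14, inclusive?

1909-11-07 is a Sunday.
The range spans 220 days (inclusive of both endpoints).
220 = 7 × 31 + 3, so there are 31 full weeks plus 3 extra days.
Each full week contributes 5 weekdays (Mon–Fri): 31 × 5 = 155.
The 3 extra days are Sun, Mon, Tue — 2 of them qualify.
Total: 155 + 2 = 157.
Holidays: 1909-12-12 (Sun); 1910-02-06 (Sun); 1910-02-08 (Tue); 1910-04-10 (Sun); 1910-05-21 (Sat); 1910-05-29 (Sun); 1910-06-02 (Thu).
2 of the 7 holidays fall on weekdays; the rest are weekends and were already excluded.
Business days: 157 − 2 = 155.

155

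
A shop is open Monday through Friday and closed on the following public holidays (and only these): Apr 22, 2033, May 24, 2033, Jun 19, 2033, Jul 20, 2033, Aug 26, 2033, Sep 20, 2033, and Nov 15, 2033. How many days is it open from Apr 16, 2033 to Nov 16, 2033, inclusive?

Apr 16, 2033 is a Saturday.
The range spans 215 days (inclusive of both endpoints).
215 = 7 × 30 + 5, so there are 30 full weeks plus 5 extra days.
Each full week contributes 5 weekdays (Mon–Fri): 30 × 5 = 150.
The 5 extra days are Saturday, Sunday, Monday, Tuesday, Wednesday — 3 of them qualify.
Total: 150 + 3 = 153.
Holidays: Apr 22, 2033 (Fri); May 24, 2033 (Tue); Jun 19, 2033 (Sun); Jul 20, 2033 (Wed); Aug 26, 2033 (Fri); Sep 20, 2033 (Tue); Nov 15, 2033 (Tue).
6 of the 7 holidays fall on weekdays; the rest are weekends and were already excluded.
Business days: 153 − 6 = 147.

147 business days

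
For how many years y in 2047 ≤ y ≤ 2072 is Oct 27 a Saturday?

3

Day of week of October 27 in each year:
2047: Sun, 2048: Tue, 2049: Wed, 2050: Thu, 2051: Fri, 2052: Sun, 2053: Mon, 2054: Tue, 2055: Wed, 2056: Fri, 2057: Sat ✓, 2058: Sun, 2059: Mon, 2060: Wed, 2061: Thu, 2062: Fri, 2063: Sat ✓, 2064: Mon, 2065: Tue, 2066: Wed, 2067: Thu, 2068: Sat ✓, 2069: Sun, 2070: Mon, 2071: Tue, 2072: Thu
Saturdays: 2057, 2063, 2068.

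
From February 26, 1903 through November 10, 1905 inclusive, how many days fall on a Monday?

141

February 26, 1903 is a Thursday.
That's 989 days from start to end, counting both.
989 = 7 × 141 + 2, so there are 141 full weeks plus 2 extra days.
Each full week contributes one Monday: 141 so far.
The 2 extra days are Thursday, Friday — none qualify.
Total: 141 + 0 = 141.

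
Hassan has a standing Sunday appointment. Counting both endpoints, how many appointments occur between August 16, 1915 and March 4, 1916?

28 Sundays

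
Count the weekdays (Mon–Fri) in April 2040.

Apr 1, 2040 is a Sunday.
From Apr 1, 2040 to Apr 30, 2040 is 30 days inclusive.
30 = 7 × 4 + 2, so there are 4 full weeks plus 2 extra days.
Each full week contributes 5 weekdays (Mon–Fri): 4 × 5 = 20.
The 2 extra days are Sun, Mon — 1 of them qualifies.
Total: 20 + 1 = 21.

21 weekdays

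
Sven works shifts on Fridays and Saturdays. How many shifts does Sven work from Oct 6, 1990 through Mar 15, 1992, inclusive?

151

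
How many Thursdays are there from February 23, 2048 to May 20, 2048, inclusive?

February 23, 2048 is a Sunday.
From February 23, 2048 to May 20, 2048 is 88 days inclusive.
88 = 7 × 12 + 4, so there are 12 full weeks plus 4 extra days.
Each full week contributes one Thursday: 12 so far.
The 4 extra days are Sun, Mon, Tue, Wed — none qualify.
Total: 12 + 0 = 12.

12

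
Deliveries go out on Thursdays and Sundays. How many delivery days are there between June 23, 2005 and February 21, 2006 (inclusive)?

70

June 23, 2005 is a Thursday.
From June 23, 2005 to February 21, 2006 is 244 days inclusive.
244 = 7 × 34 + 6, so there are 34 full weeks plus 6 extra days.
Each full week contributes 2 days from the set (Thu, Sun): 34 × 2 = 68.
The 6 extra days are Thu, Fri, Sat, Sun, Mon, Tue — 2 of them qualify.
Total: 68 + 2 = 70.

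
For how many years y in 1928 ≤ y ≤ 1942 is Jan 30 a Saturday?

2

Day of week of January 30 in each year:
1928: Mon, 1929: Wed, 1930: Thu, 1931: Fri, 1932: Sat ✓, 1933: Mon, 1934: Tue, 1935: Wed, 1936: Thu, 1937: Sat ✓, 1938: Sun, 1939: Mon, 1940: Tue, 1941: Thu, 1942: Fri
Saturdays: 1932, 1937.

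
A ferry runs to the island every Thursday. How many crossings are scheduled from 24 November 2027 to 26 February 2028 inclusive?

14 Thursdays

24 November 2027 is a Wednesday.
That's 95 days from start to end, counting both.
95 = 7 × 13 + 4, so there are 13 full weeks plus 4 extra days.
Each full week contributes one Thursday: 13 so far.
The 4 extra days are Wednesday, Thursday, Friday, Saturday — 1 of them qualifies.
Total: 13 + 1 = 14.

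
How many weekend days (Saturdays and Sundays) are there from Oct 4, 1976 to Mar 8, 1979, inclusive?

Oct 4, 1976 is a Monday.
From Oct 4, 1976 to Mar 8, 1979 is 886 days inclusive.
886 = 7 × 126 + 4, so there are 126 full weeks plus 4 extra days.
Each full week contributes 2 weekend days (Sat, Sun): 126 × 2 = 252.
The 4 extra days are Monday, Tuesday, Wednesday, Thursday — none qualify.
Total: 252 + 0 = 252.

252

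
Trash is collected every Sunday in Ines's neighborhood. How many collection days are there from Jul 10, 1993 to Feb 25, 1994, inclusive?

Jul 10, 1993 is a Saturday.
The range spans 231 days (inclusive of both endpoints).
231 = 7 × 33, so the span is exactly 33 full weeks.
Each full week contributes one Sunday: 33 so far.

33 Sundays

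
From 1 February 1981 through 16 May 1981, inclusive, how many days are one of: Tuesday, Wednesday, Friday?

45

1 February 1981 is a Sunday.
From 1 February 1981 to 16 May 1981 is 105 days inclusive.
105 = 7 × 15, so the span is exactly 15 full weeks.
Each full week contributes 3 days from the set (Tue, Wed, Fri): 15 × 3 = 45.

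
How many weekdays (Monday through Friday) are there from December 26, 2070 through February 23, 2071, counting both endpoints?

42

December 26, 2070 is a Friday.
That's 60 days from start to end, counting both.
60 = 7 × 8 + 4, so there are 8 full weeks plus 4 extra days.
Each full week contributes 5 weekdays (Mon–Fri): 8 × 5 = 40.
The 4 extra days are Friday, Saturday, Sunday, Monday — 2 of them qualify.
Total: 40 + 2 = 42.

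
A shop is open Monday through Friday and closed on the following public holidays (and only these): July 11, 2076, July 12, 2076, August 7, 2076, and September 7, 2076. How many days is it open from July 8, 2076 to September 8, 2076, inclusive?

43 working days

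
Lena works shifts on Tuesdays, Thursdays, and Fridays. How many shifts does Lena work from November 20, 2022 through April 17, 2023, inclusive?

63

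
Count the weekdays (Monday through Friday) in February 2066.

Feb 1, 2066 is a Monday.
From Feb 1, 2066 to Feb 28, 2066 is 28 days inclusive.
28 = 7 × 4, so the span is exactly 4 full weeks.
Each full week contributes 5 weekdays (Mon–Fri): 4 × 5 = 20.

20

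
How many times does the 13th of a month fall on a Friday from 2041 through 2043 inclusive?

Friday-the-13ths by year:
2041: Sep, Dec
2042: Jun
2043: Feb, Mar, Nov

6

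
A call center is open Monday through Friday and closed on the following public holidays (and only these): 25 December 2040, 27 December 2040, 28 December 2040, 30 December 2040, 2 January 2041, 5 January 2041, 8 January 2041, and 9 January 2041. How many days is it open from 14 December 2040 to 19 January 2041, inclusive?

14 December 2040 is a Friday.
The range spans 37 days (inclusive of both endpoints).
37 = 7 × 5 + 2, so there are 5 full weeks plus 2 extra days.
Each full week contributes 5 weekdays (Mon–Fri): 5 × 5 = 25.
The 2 extra days are Fri, Sat — 1 of them qualifies.
Total: 25 + 1 = 26.
Holidays: 25 December 2040 (Tue); 27 December 2040 (Thu); 28 December 2040 (Fri); 30 December 2040 (Sun); 2 January 2041 (Wed); 5 January 2041 (Sat); 8 January 2041 (Tue); 9 January 2041 (Wed).
6 of the 8 holidays fall on weekdays; the rest are weekends and were already excluded.
Business days: 26 − 6 = 20.

20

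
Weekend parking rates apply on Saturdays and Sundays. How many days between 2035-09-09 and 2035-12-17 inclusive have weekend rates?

2035-09-09 is a Sunday.
From 2035-09-09 to 2035-12-17 is 100 days inclusive.
100 = 7 × 14 + 2, so there are 14 full weeks plus 2 extra days.
Each full week contributes 2 weekend days (Sat, Sun): 14 × 2 = 28.
The 2 extra days are Sunday, Monday — 1 of them qualifies.
Total: 28 + 1 = 29.

29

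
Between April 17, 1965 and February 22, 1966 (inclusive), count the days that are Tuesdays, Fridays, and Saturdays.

April 17, 1965 is a Saturday.
That's 312 days from start to end, counting both.
312 = 7 × 44 + 4, so there are 44 full weeks plus 4 extra days.
Each full week contributes 3 days from the set (Tue, Fri, Sat): 44 × 3 = 132.
The 4 extra days are Sat, Sun, Mon, Tue — 2 of them qualify.
Total: 132 + 2 = 134.

134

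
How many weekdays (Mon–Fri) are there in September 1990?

20 weekdays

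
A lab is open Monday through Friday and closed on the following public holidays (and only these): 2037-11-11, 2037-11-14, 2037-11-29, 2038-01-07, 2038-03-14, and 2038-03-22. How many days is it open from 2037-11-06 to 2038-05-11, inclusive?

130

2037-11-06 is a Friday.
That's 187 days from start to end, counting both.
187 = 7 × 26 + 5, so there are 26 full weeks plus 5 extra days.
Each full week contributes 5 weekdays (Mon–Fri): 26 × 5 = 130.
The 5 extra days are Fri, Sat, Sun, Mon, Tue — 3 of them qualify.
Total: 130 + 3 = 133.
Holidays: 2037-11-11 (Wed); 2037-11-14 (Sat); 2037-11-29 (Sun); 2038-01-07 (Thu); 2038-03-14 (Sun); 2038-03-22 (Mon).
3 of the 6 holidays fall on weekdays; the rest are weekends and were already excluded.
Business days: 133 − 3 = 130.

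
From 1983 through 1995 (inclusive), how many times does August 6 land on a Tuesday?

2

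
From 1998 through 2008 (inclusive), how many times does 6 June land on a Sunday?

2

Day of week of June 6 in each year:
1998: Sat, 1999: Sun ✓, 2000: Tue, 2001: Wed, 2002: Thu, 2003: Fri, 2004: Sun ✓, 2005: Mon, 2006: Tue, 2007: Wed, 2008: Fri
Sundays: 1999, 2004.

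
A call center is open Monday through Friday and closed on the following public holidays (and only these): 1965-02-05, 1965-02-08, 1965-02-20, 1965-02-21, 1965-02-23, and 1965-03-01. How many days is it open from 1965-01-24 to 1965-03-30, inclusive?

1965-01-24 is a Sunday.
That's 66 days from start to end, counting both.
66 = 7 × 9 + 3, so there are 9 full weeks plus 3 extra days.
Each full week contributes 5 weekdays (Mon–Fri): 9 × 5 = 45.
The 3 extra days are Sun, Mon, Tue — 2 of them qualify.
Total: 45 + 2 = 47.
Holidays: 1965-02-05 (Fri); 1965-02-08 (Mon); 1965-02-20 (Sat); 1965-02-21 (Sun); 1965-02-23 (Tue); 1965-03-01 (Mon).
4 of the 6 holidays fall on weekdays; the rest are weekends and were already excluded.
Business days: 47 − 4 = 43.

43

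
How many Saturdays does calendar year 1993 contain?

January 1, 1993 is a Friday.
The range spans 365 days (inclusive of both endpoints).
365 = 7 × 52 + 1, so there are 52 full weeks plus 1 extra day.
Each full week contributes one Saturday: 52 so far.
The 1 extra day is Fri — none qualify.
Total: 52 + 0 = 52.

52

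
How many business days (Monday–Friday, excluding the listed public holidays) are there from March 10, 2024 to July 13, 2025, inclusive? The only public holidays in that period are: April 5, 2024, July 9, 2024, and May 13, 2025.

347

March 10, 2024 is a Sunday.
From March 10, 2024 to July 13, 2025 is 491 days inclusive.
491 = 7 × 70 + 1, so there are 70 full weeks plus 1 extra day.
Each full week contributes 5 weekdays (Mon–Fri): 70 × 5 = 350.
The 1 extra day is Sun — none qualify.
Total: 350 + 0 = 350.
Holidays: April 5, 2024 (Fri); July 9, 2024 (Tue); May 13, 2025 (Tue).
All 3 holidays fall on weekdays, so subtract 3.
Business days: 350 − 3 = 347.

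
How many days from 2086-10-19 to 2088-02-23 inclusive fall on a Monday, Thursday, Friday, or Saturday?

2086-10-19 is a Saturday.
That's 493 days from start to end, counting both.
493 = 7 × 70 + 3, so there are 70 full weeks plus 3 extra days.
Each full week contributes 4 days from the set (Mon, Thu, Fri, Sat): 70 × 4 = 280.
The 3 extra days are Sat, Sun, Mon — 2 of them qualify.
Total: 280 + 2 = 282.

282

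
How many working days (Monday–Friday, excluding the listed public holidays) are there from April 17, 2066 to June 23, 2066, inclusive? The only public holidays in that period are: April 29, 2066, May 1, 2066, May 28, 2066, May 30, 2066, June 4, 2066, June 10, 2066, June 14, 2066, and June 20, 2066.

43 working days

April 17, 2066 is a Saturday.
The range spans 68 days (inclusive of both endpoints).
68 = 7 × 9 + 5, so there are 9 full weeks plus 5 extra days.
Each full week contributes 5 weekdays (Mon–Fri): 9 × 5 = 45.
The 5 extra days are Saturday, Sunday, Monday, Tuesday, Wednesday — 3 of them qualify.
Total: 45 + 3 = 48.
Holidays: April 29, 2066 (Thu); May 1, 2066 (Sat); May 28, 2066 (Fri); May 30, 2066 (Sun); June 4, 2066 (Fri); June 10, 2066 (Thu); June 14, 2066 (Mon); June 20, 2066 (Sun).
5 of the 8 holidays fall on weekdays; the rest are weekends and were already excluded.
Business days: 48 − 5 = 43.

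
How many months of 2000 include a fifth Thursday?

A month has five Thursdays exactly when Thursday falls within its first (length − 28) days.
Jan: 31 days, starts Sat → 5 of Sat, Sun, Mon
Feb: 29 days, starts Tue → 5 of Tue
Mar: 31 days, starts Wed → 5 of Wed, Thu, Fri ✓
Apr: 30 days, starts Sat → 5 of Sat, Sun
May: 31 days, starts Mon → 5 of Mon, Tue, Wed
Jun: 30 days, starts Thu → 5 of Thu, Fri ✓
Jul: 31 days, starts Sat → 5 of Sat, Sun, Mon
Aug: 31 days, starts Tue → 5 of Tue, Wed, Thu ✓
Sep: 30 days, starts Fri → 5 of Fri, Sat
Oct: 31 days, starts Sun → 5 of Sun, Mon, Tue
Nov: 30 days, starts Wed → 5 of Wed, Thu ✓
Dec: 31 days, starts Fri → 5 of Fri, Sat, Sun
Months with five Thursdays: Mar, Jun, Aug, Nov.

4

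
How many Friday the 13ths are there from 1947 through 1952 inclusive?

Friday-the-13ths by year:
1947: Jun
1948: Feb, Aug
1949: May
1950: Jan, Oct
1951: Apr, Jul
1952: Jun

9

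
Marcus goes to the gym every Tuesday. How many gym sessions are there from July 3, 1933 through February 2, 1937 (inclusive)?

188

July 3, 1933 is a Monday.
From July 3, 1933 to February 2, 1937 is 1311 days inclusive.
1311 = 7 × 187 + 2, so there are 187 full weeks plus 2 extra days.
Each full week contributes one Tuesday: 187 so far.
The 2 extra days are Mon, Tue — 1 of them qualifies.
Total: 187 + 1 = 188.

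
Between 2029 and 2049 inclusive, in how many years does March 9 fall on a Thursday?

2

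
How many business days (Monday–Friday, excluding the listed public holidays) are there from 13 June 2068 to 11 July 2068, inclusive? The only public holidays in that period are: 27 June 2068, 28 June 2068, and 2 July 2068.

18

13 June 2068 is a Wednesday.
From 13 June 2068 to 11 July 2068 is 29 days inclusive.
29 = 7 × 4 + 1, so there are 4 full weeks plus 1 extra day.
Each full week contributes 5 weekdays (Mon–Fri): 4 × 5 = 20.
The 1 extra day is Wed — 1 of them qualifies.
Total: 20 + 1 = 21.
Holidays: 27 June 2068 (Wed); 28 June 2068 (Thu); 2 July 2068 (Mon).
All 3 holidays fall on weekdays, so subtract 3.
Business days: 21 − 3 = 18.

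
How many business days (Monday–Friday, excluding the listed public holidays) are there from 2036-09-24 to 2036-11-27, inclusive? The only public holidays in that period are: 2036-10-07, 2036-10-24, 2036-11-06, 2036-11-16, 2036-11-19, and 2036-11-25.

42

2036-09-24 is a Wednesday.
From 2036-09-24 to 2036-11-27 is 65 days inclusive.
65 = 7 × 9 + 2, so there are 9 full weeks plus 2 extra days.
Each full week contributes 5 weekdays (Mon–Fri): 9 × 5 = 45.
The 2 extra days are Wed, Thu — 2 of them qualify.
Total: 45 + 2 = 47.
Holidays: 2036-10-07 (Tue); 2036-10-24 (Fri); 2036-11-06 (Thu); 2036-11-16 (Sun); 2036-11-19 (Wed); 2036-11-25 (Tue).
5 of the 6 holidays fall on weekdays; the rest are weekends and were already excluded.
Business days: 47 − 5 = 42.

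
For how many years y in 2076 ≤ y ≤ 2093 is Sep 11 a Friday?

3

Day of week of September 11 in each year:
2076: Fri ✓, 2077: Sat, 2078: Sun, 2079: Mon, 2080: Wed, 2081: Thu, 2082: Fri ✓, 2083: Sat, 2084: Mon, 2085: Tue, 2086: Wed, 2087: Thu, 2088: Sat, 2089: Sun, 2090: Mon, 2091: Tue, 2092: Thu, 2093: Fri ✓
Fridays: 2076, 2082, 2093.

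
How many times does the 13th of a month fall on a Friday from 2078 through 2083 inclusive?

Friday-the-13ths by year:
2078: May
2079: Jan, Oct
2080: Sep, Dec
2081: Jun
2082: Feb, Mar, Nov
2083: Aug

10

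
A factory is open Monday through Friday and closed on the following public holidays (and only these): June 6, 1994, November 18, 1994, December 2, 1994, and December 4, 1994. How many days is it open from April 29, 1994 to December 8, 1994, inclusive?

April 29, 1994 is a Friday.
From April 29, 1994 to December 8, 1994 is 224 days inclusive.
224 = 7 × 32, so the span is exactly 32 full weeks.
Each full week contributes 5 weekdays (Mon–Fri): 32 × 5 = 160.
Total: 160.
Holidays: June 6, 1994 (Mon); November 18, 1994 (Fri); December 2, 1994 (Fri); December 4, 1994 (Sun).
3 of the 4 holidays fall on weekdays; the rest are weekends and were already excluded.
Business days: 160 − 3 = 157.

157 business days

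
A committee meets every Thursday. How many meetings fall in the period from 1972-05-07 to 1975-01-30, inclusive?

143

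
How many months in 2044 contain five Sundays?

A month has five Sundays exactly when Sunday falls within its first (length − 28) days.
Jan: 31 days, starts Fri → 5 of Fri, Sat, Sun ✓
Feb: 29 days, starts Mon → 5 of Mon
Mar: 31 days, starts Tue → 5 of Tue, Wed, Thu
Apr: 30 days, starts Fri → 5 of Fri, Sat
May: 31 days, starts Sun → 5 of Sun, Mon, Tue ✓
Jun: 30 days, starts Wed → 5 of Wed, Thu
Jul: 31 days, starts Fri → 5 of Fri, Sat, Sun ✓
Aug: 31 days, starts Mon → 5 of Mon, Tue, Wed
Sep: 30 days, starts Thu → 5 of Thu, Fri
Oct: 31 days, starts Sat → 5 of Sat, Sun, Mon ✓
Nov: 30 days, starts Tue → 5 of Tue, Wed
Dec: 31 days, starts Thu → 5 of Thu, Fri, Sat
Months with five Sundays: Jan, May, Jul, Oct.

4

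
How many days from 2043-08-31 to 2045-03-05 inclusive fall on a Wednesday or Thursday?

2043-08-31 is a Monday.
That's 553 days from start to end, counting both.
553 = 7 × 79, so the span is exactly 79 full weeks.
Each full week contributes 2 days from the set (Wed, Thu): 79 × 2 = 158.
Total: 158.

158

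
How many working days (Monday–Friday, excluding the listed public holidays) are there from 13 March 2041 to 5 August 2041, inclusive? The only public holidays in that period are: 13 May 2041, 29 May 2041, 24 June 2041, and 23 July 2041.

100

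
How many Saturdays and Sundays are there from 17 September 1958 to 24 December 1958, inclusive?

28

17 September 1958 is a Wednesday.
That's 99 days from start to end, counting both.
99 = 7 × 14 + 1, so there are 14 full weeks plus 1 extra day.
Each full week contributes 2 weekend days (Sat, Sun): 14 × 2 = 28.
The 1 extra day is Wednesday — none qualify.
Total: 28 + 0 = 28.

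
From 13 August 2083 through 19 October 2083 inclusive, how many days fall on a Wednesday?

13 August 2083 is a Friday.
From 13 August 2083 to 19 October 2083 is 68 days inclusive.
68 = 7 × 9 + 5, so there are 9 full weeks plus 5 extra days.
Each full week contributes one Wednesday: 9 so far.
The 5 extra days are Fri, Sat, Sun, Mon, Tue — none qualify.
Total: 9 + 0 = 9.

9 Wednesdays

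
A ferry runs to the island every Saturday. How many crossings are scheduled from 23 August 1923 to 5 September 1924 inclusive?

23 August 1923 is a Thursday.
The range spans 380 days (inclusive of both endpoints).
380 = 7 × 54 + 2, so there are 54 full weeks plus 2 extra days.
Each full week contributes one Saturday: 54 so far.
The 2 extra days are Thursday, Friday — none qualify.
Total: 54 + 0 = 54.

54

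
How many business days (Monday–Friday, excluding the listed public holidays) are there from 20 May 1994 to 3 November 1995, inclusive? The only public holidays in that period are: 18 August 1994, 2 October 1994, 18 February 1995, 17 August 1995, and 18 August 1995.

20 May 1994 is a Friday.
That's 533 days from start to end, counting both.
533 = 7 × 76 + 1, so there are 76 full weeks plus 1 extra day.
Each full week contributes 5 weekdays (Mon–Fri): 76 × 5 = 380.
The 1 extra day is Fri — 1 of them qualifies.
Total: 380 + 1 = 381.
Holidays: 18 August 1994 (Thu); 2 October 1994 (Sun); 18 February 1995 (Sat); 17 August 1995 (Thu); 18 August 1995 (Fri).
3 of the 5 holidays fall on weekdays; the rest are weekends and were already excluded.
Business days: 381 − 3 = 378.

378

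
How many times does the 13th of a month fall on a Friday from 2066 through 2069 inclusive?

7

Friday-the-13ths by year:
2066: Aug
2067: May
2068: Jan, Apr, Jul
2069: Sep, Dec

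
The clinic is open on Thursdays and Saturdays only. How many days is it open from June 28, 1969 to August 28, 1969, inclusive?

June 28, 1969 is a Saturday.
That's 62 days from start to end, counting both.
62 = 7 × 8 + 6, so there are 8 full weeks plus 6 extra days.
Each full week contributes 2 days from the set (Thu, Sat): 8 × 2 = 16.
The 6 extra days are Saturday, Sunday, Monday, Tuesday, Wednesday, Thursday — 2 of them qualify.
Total: 16 + 2 = 18.

18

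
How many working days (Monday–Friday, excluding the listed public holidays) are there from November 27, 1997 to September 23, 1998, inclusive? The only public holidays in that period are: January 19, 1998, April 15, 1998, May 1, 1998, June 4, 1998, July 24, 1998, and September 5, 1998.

November 27, 1997 is a Thursday.
The range spans 301 days (inclusive of both endpoints).
301 = 7 × 43, so the span is exactly 43 full weeks.
Each full week contributes 5 weekdays (Mon–Fri): 43 × 5 = 215.
Holidays: January 19, 1998 (Mon); April 15, 1998 (Wed); May 1, 1998 (Fri); June 4, 1998 (Thu); July 24, 1998 (Fri); September 5, 1998 (Sat).
5 of the 6 holidays fall on weekdays; the rest are weekends and were already excluded.
Business days: 215 − 5 = 210.

210 working days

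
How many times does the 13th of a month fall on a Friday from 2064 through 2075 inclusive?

Friday-the-13ths by year:
2064: Jun
2065: Feb, Mar, Nov
2066: Aug
2067: May
2068: Jan, Apr, Jul
2069: Sep, Dec
2070: Jun
2071: Feb, Mar, Nov
2072: May
2073: Jan, Oct
2074: Apr, Jul
2075: Sep, Dec

22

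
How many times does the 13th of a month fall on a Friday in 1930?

1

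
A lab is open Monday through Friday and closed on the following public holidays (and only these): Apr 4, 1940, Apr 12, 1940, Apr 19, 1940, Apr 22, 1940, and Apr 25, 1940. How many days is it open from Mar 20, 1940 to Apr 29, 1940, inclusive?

24

Mar 20, 1940 is a Wednesday.
The range spans 41 days (inclusive of both endpoints).
41 = 7 × 5 + 6, so there are 5 full weeks plus 6 extra days.
Each full week contributes 5 weekdays (Mon–Fri): 5 × 5 = 25.
The 6 extra days are Wed, Thu, Fri, Sat, Sun, Mon — 4 of them qualify.
Total: 25 + 4 = 29.
Holidays: Apr 4, 1940 (Thu); Apr 12, 1940 (Fri); Apr 19, 1940 (Fri); Apr 22, 1940 (Mon); Apr 25, 1940 (Thu).
All 5 holidays fall on weekdays, so subtract 5.
Business days: 29 − 5 = 24.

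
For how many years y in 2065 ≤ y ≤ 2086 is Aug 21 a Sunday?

3

Day of week of August 21 in each year:
2065: Fri, 2066: Sat, 2067: Sun ✓, 2068: Tue, 2069: Wed, 2070: Thu, 2071: Fri, 2072: Sun ✓, 2073: Mon, 2074: Tue, 2075: Wed, 2076: Fri, 2077: Sat, 2078: Sun ✓, 2079: Mon, 2080: Wed, 2081: Thu, 2082: Fri, 2083: Sat, 2084: Mon, 2085: Tue, 2086: Wed
Sundays: 2067, 2072, 2078.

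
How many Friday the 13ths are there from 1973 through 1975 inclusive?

5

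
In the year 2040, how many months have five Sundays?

A month has five Sundays exactly when Sunday falls within its first (length − 28) days.
Jan: 31 days, starts Sun → 5 of Sun, Mon, Tue ✓
Feb: 29 days, starts Wed → 5 of Wed
Mar: 31 days, starts Thu → 5 of Thu, Fri, Sat
Apr: 30 days, starts Sun → 5 of Sun, Mon ✓
May: 31 days, starts Tue → 5 of Tue, Wed, Thu
Jun: 30 days, starts Fri → 5 of Fri, Sat
Jul: 31 days, starts Sun → 5 of Sun, Mon, Tue ✓
Aug: 31 days, starts Wed → 5 of Wed, Thu, Fri
Sep: 30 days, starts Sat → 5 of Sat, Sun ✓
Oct: 31 days, starts Mon → 5 of Mon, Tue, Wed
Nov: 30 days, starts Thu → 5 of Thu, Fri
Dec: 31 days, starts Sat → 5 of Sat, Sun, Mon ✓
Months with five Sundays: Jan, Apr, Jul, Sep, Dec.

5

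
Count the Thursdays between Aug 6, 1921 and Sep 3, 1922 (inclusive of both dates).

56 Thursdays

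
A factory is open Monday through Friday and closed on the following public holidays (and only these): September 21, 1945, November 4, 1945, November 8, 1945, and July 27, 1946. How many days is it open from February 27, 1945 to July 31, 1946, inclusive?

370

February 27, 1945 is a Tuesday.
The range spans 520 days (inclusive of both endpoints).
520 = 7 × 74 + 2, so there are 74 full weeks plus 2 extra days.
Each full week contributes 5 weekdays (Mon–Fri): 74 × 5 = 370.
The 2 extra days are Tuesday, Wednesday — 2 of them qualify.
Total: 370 + 2 = 372.
Holidays: September 21, 1945 (Fri); November 4, 1945 (Sun); November 8, 1945 (Thu); July 27, 1946 (Sat).
2 of the 4 holidays fall on weekdays; the rest are weekends and were already excluded.
Business days: 372 − 2 = 370.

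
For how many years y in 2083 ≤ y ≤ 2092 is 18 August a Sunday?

1

Day of week of August 18 in each year:
2083: Wed, 2084: Fri, 2085: Sat, 2086: Sun ✓, 2087: Mon, 2088: Wed, 2089: Thu, 2090: Fri, 2091: Sat, 2092: Mon
Sundays: 2086.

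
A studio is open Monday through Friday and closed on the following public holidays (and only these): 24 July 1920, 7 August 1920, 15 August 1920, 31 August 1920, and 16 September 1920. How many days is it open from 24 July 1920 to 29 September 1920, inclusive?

46

24 July 1920 is a Saturday.
The range spans 68 days (inclusive of both endpoints).
68 = 7 × 9 + 5, so there are 9 full weeks plus 5 extra days.
Each full week contributes 5 weekdays (Mon–Fri): 9 × 5 = 45.
The 5 extra days are Sat, Sun, Mon, Tue, Wed — 3 of them qualify.
Total: 45 + 3 = 48.
Holidays: 24 July 1920 (Sat); 7 August 1920 (Sat); 15 August 1920 (Sun); 31 August 1920 (Tue); 16 September 1920 (Thu).
2 of the 5 holidays fall on weekdays; the rest are weekends and were already excluded.
Business days: 48 − 2 = 46.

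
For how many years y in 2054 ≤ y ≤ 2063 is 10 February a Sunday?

1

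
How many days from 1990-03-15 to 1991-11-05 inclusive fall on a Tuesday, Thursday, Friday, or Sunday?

344

1990-03-15 is a Thursday.
That's 601 days from start to end, counting both.
601 = 7 × 85 + 6, so there are 85 full weeks plus 6 extra days.
Each full week contributes 4 days from the set (Tue, Thu, Fri, Sun): 85 × 4 = 340.
The 6 extra days are Thu, Fri, Sat, Sun, Mon, Tue — 4 of them qualify.
Total: 340 + 4 = 344.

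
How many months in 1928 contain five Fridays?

A month has five Fridays exactly when Friday falls within its first (length − 28) days.
Jan: 31 days, starts Sun → 5 of Sun, Mon, Tue
Feb: 29 days, starts Wed → 5 of Wed
Mar: 31 days, starts Thu → 5 of Thu, Fri, Sat ✓
Apr: 30 days, starts Sun → 5 of Sun, Mon
May: 31 days, starts Tue → 5 of Tue, Wed, Thu
Jun: 30 days, starts Fri → 5 of Fri, Sat ✓
Jul: 31 days, starts Sun → 5 of Sun, Mon, Tue
Aug: 31 days, starts Wed → 5 of Wed, Thu, Fri ✓
Sep: 30 days, starts Sat → 5 of Sat, Sun
Oct: 31 days, starts Mon → 5 of Mon, Tue, Wed
Nov: 30 days, starts Thu → 5 of Thu, Fri ✓
Dec: 31 days, starts Sat → 5 of Sat, Sun, Mon
Months with five Fridays: Mar, Jun, Aug, Nov.

4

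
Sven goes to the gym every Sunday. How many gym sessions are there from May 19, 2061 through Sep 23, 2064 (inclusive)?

175

May 19, 2061 is a Thursday.
From May 19, 2061 to Sep 23, 2064 is 1224 days inclusive.
1224 = 7 × 174 + 6, so there are 174 full weeks plus 6 extra days.
Each full week contributes one Sunday: 174 so far.
The 6 extra days are Thursday, Friday, Saturday, Sunday, Monday, Tuesday — 1 of them qualifies.
Total: 174 + 1 = 175.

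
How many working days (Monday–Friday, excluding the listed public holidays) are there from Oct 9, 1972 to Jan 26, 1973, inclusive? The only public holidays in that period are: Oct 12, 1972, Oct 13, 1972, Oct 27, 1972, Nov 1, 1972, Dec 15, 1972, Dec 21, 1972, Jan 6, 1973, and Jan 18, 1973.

Oct 9, 1972 is a Monday.
From Oct 9, 1972 to Jan 26, 1973 is 110 days inclusive.
110 = 7 × 15 + 5, so there are 15 full weeks plus 5 extra days.
Each full week contributes 5 weekdays (Mon–Fri): 15 × 5 = 75.
The 5 extra days are Monday, Tuesday, Wednesday, Thursday, Friday — 5 of them qualify.
Total: 75 + 5 = 80.
Holidays: Oct 12, 1972 (Thu); Oct 13, 1972 (Fri); Oct 27, 1972 (Fri); Nov 1, 1972 (Wed); Dec 15, 1972 (Fri); Dec 21, 1972 (Thu); Jan 6, 1973 (Sat); Jan 18, 1973 (Thu).
7 of the 8 holidays fall on weekdays; the rest are weekends and were already excluded.
Business days: 80 − 7 = 73.

73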